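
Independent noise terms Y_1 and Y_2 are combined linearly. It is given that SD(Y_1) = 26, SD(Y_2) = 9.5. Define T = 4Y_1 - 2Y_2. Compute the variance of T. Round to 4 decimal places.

11177.0000

V(Y_1) = 676, V(Y_2) = 90.25
By independence, V(T) = (4)²V(Y_1) + (-2)²V(Y_2)
= (4)²·676 + (-2)²·90.25 = 11177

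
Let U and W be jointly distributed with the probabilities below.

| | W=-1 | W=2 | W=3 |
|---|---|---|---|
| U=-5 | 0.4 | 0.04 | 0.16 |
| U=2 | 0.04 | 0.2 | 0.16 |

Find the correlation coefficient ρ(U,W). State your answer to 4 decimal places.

E[U] = -2.2,  E[W] = 1
E[UW] = 0.88
Cov(U,W) = E[UW] − E[U]E[W] = 0.88 − (-2.2)(1) = 3.08
Var(U) = 11.76,  Var(W) = 3.28
ρ = 3.08 / √(11.76·3.28) ≈ 0.4959

0.4959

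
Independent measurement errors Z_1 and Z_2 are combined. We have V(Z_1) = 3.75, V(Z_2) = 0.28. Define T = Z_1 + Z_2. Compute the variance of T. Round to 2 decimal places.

4.03

By independence, V(T) = (1)²V(Z_1) + (1)²V(Z_2)
= (1)²·3.75 + (1)²·0.28 = 4.03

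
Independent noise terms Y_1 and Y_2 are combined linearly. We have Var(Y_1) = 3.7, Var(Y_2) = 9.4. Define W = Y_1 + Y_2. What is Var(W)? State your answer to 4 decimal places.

By independence, Var(W) = (1)²Var(Y_1) + (1)²Var(Y_2)
= (1)²·3.7 + (1)²·9.4 = 13.1

13.1000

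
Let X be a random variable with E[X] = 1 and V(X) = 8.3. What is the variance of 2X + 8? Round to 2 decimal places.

33.20

V(2X + 8) = (2)²·V(X) = 4·8.3 = 33.2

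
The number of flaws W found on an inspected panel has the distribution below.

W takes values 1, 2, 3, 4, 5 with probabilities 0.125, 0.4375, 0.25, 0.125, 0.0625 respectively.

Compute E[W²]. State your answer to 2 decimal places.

E[W²] = (1)²(0.125) + (2)²(0.4375) + (3)²(0.25) + (4)²(0.125) + (5)²(0.0625) = 7.6875

7.69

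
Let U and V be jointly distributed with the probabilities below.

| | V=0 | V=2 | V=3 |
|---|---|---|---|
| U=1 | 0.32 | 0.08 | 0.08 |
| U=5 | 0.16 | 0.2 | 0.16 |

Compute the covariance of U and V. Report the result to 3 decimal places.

0.858

E[U] = 3.08,  E[V] = 1.28
E[UV] = 4.8
cov(U,V) = E[UV] − E[U]E[V] = 4.8 − (3.08)(1.28) = 0.8576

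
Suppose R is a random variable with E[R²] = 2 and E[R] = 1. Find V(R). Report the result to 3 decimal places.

V(R) = 2 − (1)² = 1

1.000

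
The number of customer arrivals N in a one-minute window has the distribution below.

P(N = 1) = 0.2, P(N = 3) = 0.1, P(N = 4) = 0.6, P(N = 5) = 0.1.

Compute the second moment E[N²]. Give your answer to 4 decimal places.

13.2000

E[N²] = (1)²(0.2) + (3)²(0.1) + (4)²(0.6) + (5)²(0.1) = 13.2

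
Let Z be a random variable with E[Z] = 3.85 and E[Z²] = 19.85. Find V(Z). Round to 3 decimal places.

V(Z) = 19.85 − (3.85)² = 5.0275

5.028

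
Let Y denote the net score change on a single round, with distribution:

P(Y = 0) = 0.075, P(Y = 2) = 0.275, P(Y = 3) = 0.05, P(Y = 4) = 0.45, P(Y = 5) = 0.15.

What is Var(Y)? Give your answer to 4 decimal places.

1.9375

E[Y] = (0)(0.075) + (2)(0.275) + (3)(0.05) + (4)(0.45) + (5)(0.15) = 3.25
E[Y²] = (0)²(0.075) + (2)²(0.275) + (3)²(0.05) + (4)²(0.45) + (5)²(0.15) = 12.5
Var(Y) = E[Y²] − (E[Y])² = 12.5 − (3.25)² = 1.9375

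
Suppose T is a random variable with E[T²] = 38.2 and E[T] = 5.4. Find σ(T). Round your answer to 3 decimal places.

3.007

V(T) = 38.2 − (5.4)² = 9.04
σ(T) = √9.04 ≈ 3.007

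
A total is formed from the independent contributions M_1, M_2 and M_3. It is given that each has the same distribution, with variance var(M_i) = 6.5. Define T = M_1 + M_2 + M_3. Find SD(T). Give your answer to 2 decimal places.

By independence, var(T) = (1)²var(M_1) + (1)²var(M_2) + (1)²var(M_3)
= (1)²·6.5 + (1)²·6.5 + (1)²·6.5 = 19.5
SD(T) = √19.5 ≈ 4.42

4.42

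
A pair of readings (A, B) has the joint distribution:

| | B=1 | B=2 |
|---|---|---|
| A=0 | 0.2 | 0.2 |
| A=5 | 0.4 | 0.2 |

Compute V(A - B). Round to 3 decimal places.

E[A] = 3,  E[B] = 1.4,  E[AB] = 4
V(A) = 15 − (3)² = 6;  V(B) = 2.2 − (1.4)² = 0.24
Cov(A,B) = 4 − (3)(1.4) = -0.2
V(A - B) = (1)²·6 + (-1)²·0.24 + 2·(1)·(-1)·-0.2 = 6.64

6.640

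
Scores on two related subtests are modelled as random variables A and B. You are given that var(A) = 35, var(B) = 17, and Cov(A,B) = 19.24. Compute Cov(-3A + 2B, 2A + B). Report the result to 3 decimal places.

Cov(-3A + 2B, 2A + B) = (-3)(2)var(A) + (2)(1)var(B) + [(-3)(1) + (2)(2)]Cov(A,B)
= -6·35 + 2·17 + 1·19.24 = -156.76

-156.760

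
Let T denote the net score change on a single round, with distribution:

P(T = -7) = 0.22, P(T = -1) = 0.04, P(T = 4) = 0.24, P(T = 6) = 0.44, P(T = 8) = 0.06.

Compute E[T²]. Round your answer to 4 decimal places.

E[T²] = (-7)²(0.22) + (-1)²(0.04) + (4)²(0.24) + (6)²(0.44) + (8)²(0.06) = 34.34

34.3400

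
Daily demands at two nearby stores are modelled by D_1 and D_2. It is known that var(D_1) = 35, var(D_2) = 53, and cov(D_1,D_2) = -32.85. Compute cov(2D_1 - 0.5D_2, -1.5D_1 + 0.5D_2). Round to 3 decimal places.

cov(2D_1 - 0.5D_2, -1.5D_1 + 0.5D_2) = (2)(-1.5)var(D_1) + (-0.5)(0.5)var(D_2) + [(2)(0.5) + (-0.5)(-1.5)]cov(D_1,D_2)
= -3·35 + -0.25·53 + 1.75·-32.85 = -175.7375

-175.738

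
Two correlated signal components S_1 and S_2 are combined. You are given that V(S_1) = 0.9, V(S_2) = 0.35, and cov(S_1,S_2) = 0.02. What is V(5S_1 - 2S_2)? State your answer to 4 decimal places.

V(5S_1 - 2S_2) = (5)²·V(S_1) + (-2)²·V(S_2) + 2·(5)·(-2)·cov(S_1,S_2)
= 25·0.9 + 4·0.35 + -20·0.02 = 23.5

23.5000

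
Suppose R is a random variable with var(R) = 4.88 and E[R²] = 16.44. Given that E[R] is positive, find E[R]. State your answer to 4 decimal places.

3.4000

(E[R])² = E[R²] − var(R) = 16.44 − 4.88 = 11.56
E[R] = √11.56 = 3.4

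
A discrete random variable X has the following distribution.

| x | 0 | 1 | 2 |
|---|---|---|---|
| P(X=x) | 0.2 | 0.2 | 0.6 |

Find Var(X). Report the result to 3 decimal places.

0.640

E[X] = (0)(0.2) + (1)(0.2) + (2)(0.6) = 1.4
E[X²] = (0)²(0.2) + (1)²(0.2) + (2)²(0.6) = 2.6
Var(X) = E[X²] − (E[X])² = 2.6 − (1.4)² = 0.64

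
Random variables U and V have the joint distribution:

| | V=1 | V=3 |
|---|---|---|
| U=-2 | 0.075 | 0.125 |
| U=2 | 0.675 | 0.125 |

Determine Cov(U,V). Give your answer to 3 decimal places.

-0.600

E[U] = 1.2,  E[V] = 1.5
E[UV] = 1.2
Cov(U,V) = E[UV] − E[U]E[V] = 1.2 − (1.2)(1.5) = -0.6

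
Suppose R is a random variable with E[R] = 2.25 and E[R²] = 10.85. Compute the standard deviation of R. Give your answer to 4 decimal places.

2.4057

var(R) = 10.85 − (2.25)² = 5.7875
σ(R) = √5.7875 ≈ 2.4057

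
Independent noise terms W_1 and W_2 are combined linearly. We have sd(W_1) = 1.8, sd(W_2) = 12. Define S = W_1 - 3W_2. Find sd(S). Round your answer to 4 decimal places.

36.0450

Var(W_1) = 3.24, Var(W_2) = 144
By independence, Var(S) = (1)²Var(W_1) + (-3)²Var(W_2)
= (1)²·3.24 + (-3)²·144 = 1299.24
sd(S) = √1299.24 ≈ 36.0450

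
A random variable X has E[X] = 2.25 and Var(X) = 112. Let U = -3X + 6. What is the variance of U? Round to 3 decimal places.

1008.000

Var(-3X + 6) = (-3)²·Var(X) = 9·112 = 1008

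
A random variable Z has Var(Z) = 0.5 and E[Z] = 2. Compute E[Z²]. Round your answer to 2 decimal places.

4.50

E[Z²] = Var(Z) + (E[Z])² = 0.5 + (2)² = 4.5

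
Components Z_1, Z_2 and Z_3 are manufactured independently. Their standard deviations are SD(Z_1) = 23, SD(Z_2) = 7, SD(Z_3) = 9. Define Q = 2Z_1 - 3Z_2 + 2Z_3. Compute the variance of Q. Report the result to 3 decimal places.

Var(Z_1) = 529, Var(Z_2) = 49, Var(Z_3) = 81
By independence, Var(Q) = (2)²Var(Z_1) + (-3)²Var(Z_2) + (2)²Var(Z_3)
= (2)²·529 + (-3)²·49 + (2)²·81 = 2881

2881.000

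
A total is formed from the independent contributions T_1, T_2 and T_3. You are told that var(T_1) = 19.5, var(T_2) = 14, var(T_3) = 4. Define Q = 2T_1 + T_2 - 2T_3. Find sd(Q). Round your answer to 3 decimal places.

10.392

By independence, var(Q) = (2)²var(T_1) + (1)²var(T_2) + (-2)²var(T_3)
= (2)²·19.5 + (1)²·14 + (-2)²·4 = 108
sd(Q) = √108 ≈ 10.392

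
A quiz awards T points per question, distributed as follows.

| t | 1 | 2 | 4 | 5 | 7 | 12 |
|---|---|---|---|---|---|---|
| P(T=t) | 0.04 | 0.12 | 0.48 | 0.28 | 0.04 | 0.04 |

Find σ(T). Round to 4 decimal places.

1.9775

E[T] = (1)(0.04) + (2)(0.12) + (4)(0.48) + (5)(0.28) + (7)(0.04) + (12)(0.04) = 4.36
E[T²] = (1)²(0.04) + (2)²(0.12) + (4)²(0.48) + (5)²(0.28) + (7)²(0.04) + (12)²(0.04) = 22.92
V(T) = E[T²] − (E[T])² = 22.92 − (4.36)² = 3.9104
σ(T) = √3.9104 ≈ 1.9775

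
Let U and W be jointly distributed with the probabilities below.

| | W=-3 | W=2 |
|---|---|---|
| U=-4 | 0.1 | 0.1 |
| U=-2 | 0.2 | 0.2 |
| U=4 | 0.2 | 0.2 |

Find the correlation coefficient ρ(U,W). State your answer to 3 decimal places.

E[U] = 0,  E[W] = -0.5
E[UW] = 0
Cov(U,W) = E[UW] − E[U]E[W] = 0 − (0)(-0.5) = 0
var(U) = 11.2,  var(W) = 6.25
ρ = 0 / √(11.2·6.25) ≈ 0.000

0.000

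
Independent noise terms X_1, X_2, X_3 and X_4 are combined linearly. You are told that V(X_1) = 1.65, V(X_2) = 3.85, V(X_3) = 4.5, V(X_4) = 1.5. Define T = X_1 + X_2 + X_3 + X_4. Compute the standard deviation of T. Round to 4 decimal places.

3.3912

By independence, V(T) = (1)²V(X_1) + (1)²V(X_2) + (1)²V(X_3) + (1)²V(X_4)
= (1)²·1.65 + (1)²·3.85 + (1)²·4.5 + (1)²·1.5 = 11.5
sd(T) = √11.5 ≈ 3.3912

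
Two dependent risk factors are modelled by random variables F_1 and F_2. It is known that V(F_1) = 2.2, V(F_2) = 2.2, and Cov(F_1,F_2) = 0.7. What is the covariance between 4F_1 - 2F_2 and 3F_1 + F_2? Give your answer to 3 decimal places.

20.600

Cov(4F_1 - 2F_2, 3F_1 + F_2) = (4)(3)V(F_1) + (-2)(1)V(F_2) + [(4)(1) + (-2)(3)]Cov(F_1,F_2)
= 12·2.2 + -2·2.2 + -2·0.7 = 20.6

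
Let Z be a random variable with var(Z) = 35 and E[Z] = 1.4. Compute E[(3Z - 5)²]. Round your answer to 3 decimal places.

E[3Z - 5] = 3·1.4 − 5 = -0.8
var(3Z - 5) = (3)²·35 = 315
E[(3Z - 5)²] = var((3Z - 5)) + (E[(3Z - 5)])² = 315 + (-0.8)² = 315.64

315.640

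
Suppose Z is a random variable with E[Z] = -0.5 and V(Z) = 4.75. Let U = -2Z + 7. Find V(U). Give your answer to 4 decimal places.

19.0000

V(-2Z + 7) = (-2)²·V(Z) = 4·4.75 = 19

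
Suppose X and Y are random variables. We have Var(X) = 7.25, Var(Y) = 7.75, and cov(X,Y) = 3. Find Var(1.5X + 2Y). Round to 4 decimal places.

Var(1.5X + 2Y) = (1.5)²·Var(X) + (2)²·Var(Y) + 2·(1.5)·(2)·cov(X,Y)
= 2.25·7.25 + 4·7.75 + 6·3 = 65.3125

65.3125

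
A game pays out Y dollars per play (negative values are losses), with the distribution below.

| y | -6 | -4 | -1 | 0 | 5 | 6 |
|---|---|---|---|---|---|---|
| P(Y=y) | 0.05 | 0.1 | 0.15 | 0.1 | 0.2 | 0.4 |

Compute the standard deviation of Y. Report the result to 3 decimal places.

E[Y] = (-6)(0.05) + (-4)(0.1) + (-1)(0.15) + (0)(0.1) + (5)(0.2) + (6)(0.4) = 2.55
E[Y²] = (-6)²(0.05) + (-4)²(0.1) + (-1)²(0.15) + (0)²(0.1) + (5)²(0.2) + (6)²(0.4) = 22.95
var(Y) = E[Y²] − (E[Y])² = 22.95 − (2.55)² = 16.4475
SD(Y) = √16.4475 ≈ 4.056

4.056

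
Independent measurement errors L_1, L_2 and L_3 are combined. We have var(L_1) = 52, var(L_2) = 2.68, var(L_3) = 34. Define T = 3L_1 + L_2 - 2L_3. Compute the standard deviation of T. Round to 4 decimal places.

By independence, var(T) = (3)²var(L_1) + (1)²var(L_2) + (-2)²var(L_3)
= (3)²·52 + (1)²·2.68 + (-2)²·34 = 606.68
SD(T) = √606.68 ≈ 24.6309

24.6309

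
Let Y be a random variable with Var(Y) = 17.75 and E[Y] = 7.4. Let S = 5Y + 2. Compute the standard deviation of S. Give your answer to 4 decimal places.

Var(5Y + 2) = (5)²·17.75 = 443.75
σ(S) = √443.75 ≈ 21.0654

21.0654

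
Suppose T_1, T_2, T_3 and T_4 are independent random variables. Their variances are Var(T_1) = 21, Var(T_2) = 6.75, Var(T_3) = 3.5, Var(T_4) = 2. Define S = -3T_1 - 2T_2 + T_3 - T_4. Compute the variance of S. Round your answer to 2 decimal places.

221.50

By independence, Var(S) = (-3)²Var(T_1) + (-2)²Var(T_2) + (1)²Var(T_3) + (-1)²Var(T_4)
= (-3)²·21 + (-2)²·6.75 + (1)²·3.5 + (-1)²·2 = 221.5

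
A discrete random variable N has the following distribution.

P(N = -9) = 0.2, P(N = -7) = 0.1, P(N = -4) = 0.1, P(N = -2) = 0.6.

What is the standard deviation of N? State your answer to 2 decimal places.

2.88

E[N] = (-9)(0.2) + (-7)(0.1) + (-4)(0.1) + (-2)(0.6) = -4.1
E[N²] = (-9)²(0.2) + (-7)²(0.1) + (-4)²(0.1) + (-2)²(0.6) = 25.1
Var(N) = E[N²] − (E[N])² = 25.1 − (-4.1)² = 8.29
sd(N) = √8.29 ≈ 2.88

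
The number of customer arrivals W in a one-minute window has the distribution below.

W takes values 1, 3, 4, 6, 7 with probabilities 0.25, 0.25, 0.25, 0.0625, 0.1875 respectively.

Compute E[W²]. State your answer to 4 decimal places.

17.9375

E[W²] = (1)²(0.25) + (3)²(0.25) + (4)²(0.25) + (6)²(0.0625) + (7)²(0.1875) = 17.9375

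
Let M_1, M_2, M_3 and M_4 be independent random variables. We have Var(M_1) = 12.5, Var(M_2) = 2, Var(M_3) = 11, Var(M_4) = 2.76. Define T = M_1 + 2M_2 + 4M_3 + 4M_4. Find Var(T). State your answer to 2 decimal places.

240.66

By independence, Var(T) = (1)²Var(M_1) + (2)²Var(M_2) + (4)²Var(M_3) + (4)²Var(M_4)
= (1)²·12.5 + (2)²·2 + (4)²·11 + (4)²·2.76 = 240.66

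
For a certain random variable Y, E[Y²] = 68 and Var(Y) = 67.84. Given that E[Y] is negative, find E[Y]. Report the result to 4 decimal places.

(E[Y])² = E[Y²] − Var(Y) = 68 − 67.84 = 0.16
E[Y] = −√0.16 = -0.4

-0.4000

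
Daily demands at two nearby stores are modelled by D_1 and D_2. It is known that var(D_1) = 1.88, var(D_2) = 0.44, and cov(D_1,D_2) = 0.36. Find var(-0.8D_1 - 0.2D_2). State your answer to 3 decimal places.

var(-0.8D_1 - 0.2D_2) = (-0.8)²·var(D_1) + (-0.2)²·var(D_2) + 2·(-0.8)·(-0.2)·cov(D_1,D_2)
= 0.64·1.88 + 0.04·0.44 + 0.32·0.36 = 1.336

1.336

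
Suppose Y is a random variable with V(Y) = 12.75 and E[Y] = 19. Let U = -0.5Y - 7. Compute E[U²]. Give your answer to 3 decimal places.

E[-0.5Y - 7] = -0.5·19 − 7 = -16.5
V(-0.5Y - 7) = (-0.5)²·12.75 = 3.1875
E[U²] = V(U) + (E[U])² = 3.1875 + (-16.5)² = 275.4375

275.438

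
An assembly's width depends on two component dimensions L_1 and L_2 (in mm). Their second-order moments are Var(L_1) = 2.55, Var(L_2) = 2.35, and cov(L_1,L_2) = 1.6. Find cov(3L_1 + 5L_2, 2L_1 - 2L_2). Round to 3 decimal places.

cov(3L_1 + 5L_2, 2L_1 - 2L_2) = (3)(2)Var(L_1) + (5)(-2)Var(L_2) + [(3)(-2) + (5)(2)]cov(L_1,L_2)
= 6·2.55 + -10·2.35 + 4·1.6 = -1.8

-1.800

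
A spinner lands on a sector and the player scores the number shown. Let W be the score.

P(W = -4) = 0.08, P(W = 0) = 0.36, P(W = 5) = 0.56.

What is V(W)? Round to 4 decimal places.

E[W] = (-4)(0.08) + (0)(0.36) + (5)(0.56) = 2.48
E[W²] = (-4)²(0.08) + (0)²(0.36) + (5)²(0.56) = 15.28
V(W) = E[W²] − (E[W])² = 15.28 − (2.48)² = 9.1296

9.1296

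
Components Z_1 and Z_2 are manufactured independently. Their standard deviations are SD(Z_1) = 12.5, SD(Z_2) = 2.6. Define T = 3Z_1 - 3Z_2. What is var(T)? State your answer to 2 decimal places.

var(Z_1) = 156.25, var(Z_2) = 6.76
By independence, var(T) = (3)²var(Z_1) + (-3)²var(Z_2)
= (3)²·156.25 + (-3)²·6.76 = 1467.09

1467.09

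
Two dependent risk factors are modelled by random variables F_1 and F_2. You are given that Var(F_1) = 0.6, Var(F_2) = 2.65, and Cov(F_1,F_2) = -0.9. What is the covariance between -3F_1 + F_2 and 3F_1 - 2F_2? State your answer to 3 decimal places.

Cov(-3F_1 + F_2, 3F_1 - 2F_2) = (-3)(3)Var(F_1) + (1)(-2)Var(F_2) + [(-3)(-2) + (1)(3)]Cov(F_1,F_2)
= -9·0.6 + -2·2.65 + 9·-0.9 = -18.8

-18.800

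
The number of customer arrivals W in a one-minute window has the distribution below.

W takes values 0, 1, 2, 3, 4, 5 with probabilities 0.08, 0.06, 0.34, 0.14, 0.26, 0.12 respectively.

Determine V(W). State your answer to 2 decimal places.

2.00

E[W] = (0)(0.08) + (1)(0.06) + (2)(0.34) + (3)(0.14) + (4)(0.26) + (5)(0.12) = 2.8
E[W²] = (0)²(0.08) + (1)²(0.06) + (2)²(0.34) + (3)²(0.14) + (4)²(0.26) + (5)²(0.12) = 9.84
V(W) = E[W²] − (E[W])² = 9.84 − (2.8)² = 2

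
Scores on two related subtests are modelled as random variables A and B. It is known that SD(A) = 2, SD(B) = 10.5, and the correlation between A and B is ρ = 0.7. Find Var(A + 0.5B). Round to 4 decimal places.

46.2625

Var(A) = (2)² = 4;  Var(B) = (10.5)² = 110.25
cov(A,B) = ρ·SD(A)·SD(B) = 0.7·2·10.5 = 14.7
Var(A + 0.5B) = (1)²·Var(A) + (0.5)²·Var(B) + 2·(1)·(0.5)·cov(A,B)
= 1·4 + 0.25·110.25 + 1·14.7 = 46.2625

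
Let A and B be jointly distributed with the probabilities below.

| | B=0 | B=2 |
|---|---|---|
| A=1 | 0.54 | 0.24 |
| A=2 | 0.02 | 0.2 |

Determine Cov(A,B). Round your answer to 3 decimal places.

E[A] = 1.22,  E[B] = 0.88
E[AB] = 1.28
Cov(A,B) = E[AB] − E[A]E[B] = 1.28 − (1.22)(0.88) = 0.2064

0.206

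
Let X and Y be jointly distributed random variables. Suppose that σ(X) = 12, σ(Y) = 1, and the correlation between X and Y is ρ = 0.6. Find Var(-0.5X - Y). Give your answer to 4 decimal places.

44.2000

Var(X) = (12)² = 144;  Var(Y) = (1)² = 1
cov(X,Y) = ρ·σ(X)·σ(Y) = 0.6·12·1 = 7.2
Var(-0.5X - Y) = (-0.5)²·Var(X) + (-1)²·Var(Y) + 2·(-0.5)·(-1)·cov(X,Y)
= 0.25·144 + 1·1 + 1·7.2 = 44.2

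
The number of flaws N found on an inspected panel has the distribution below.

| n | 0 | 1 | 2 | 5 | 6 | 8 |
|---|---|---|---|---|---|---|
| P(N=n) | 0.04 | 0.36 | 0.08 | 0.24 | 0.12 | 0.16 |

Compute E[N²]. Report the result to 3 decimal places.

21.240

E[N²] = (0)²(0.04) + (1)²(0.36) + (2)²(0.08) + (5)²(0.24) + (6)²(0.12) + (8)²(0.16) = 21.24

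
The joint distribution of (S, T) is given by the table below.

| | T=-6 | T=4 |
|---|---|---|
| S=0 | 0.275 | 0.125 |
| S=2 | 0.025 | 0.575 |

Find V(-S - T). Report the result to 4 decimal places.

E[S] = 1.2,  E[T] = 1,  E[ST] = 4.3
V(S) = 2.4 − (1.2)² = 0.96;  V(T) = 22 − (1)² = 21
Cov(S,T) = 4.3 − (1.2)(1) = 3.1
V(-S - T) = (-1)²·0.96 + (-1)²·21 + 2·(-1)·(-1)·3.1 = 28.16

28.1600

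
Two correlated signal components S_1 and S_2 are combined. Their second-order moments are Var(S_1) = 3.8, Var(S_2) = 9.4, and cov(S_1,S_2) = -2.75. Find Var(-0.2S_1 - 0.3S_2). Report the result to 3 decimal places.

0.668

Var(-0.2S_1 - 0.3S_2) = (-0.2)²·Var(S_1) + (-0.3)²·Var(S_2) + 2·(-0.2)·(-0.3)·cov(S_1,S_2)
= 0.04·3.8 + 0.09·9.4 + 0.12·-2.75 = 0.668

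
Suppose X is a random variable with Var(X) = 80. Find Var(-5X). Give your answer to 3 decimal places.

2000.000

Var(-5X) = (-5)²·Var(X) = 25·80 = 2000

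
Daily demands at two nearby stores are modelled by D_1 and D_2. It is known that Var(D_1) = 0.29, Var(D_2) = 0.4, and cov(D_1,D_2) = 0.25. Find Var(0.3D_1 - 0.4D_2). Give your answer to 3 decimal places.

Var(0.3D_1 - 0.4D_2) = (0.3)²·Var(D_1) + (-0.4)²·Var(D_2) + 2·(0.3)·(-0.4)·cov(D_1,D_2)
= 0.09·0.29 + 0.16·0.4 + -0.24·0.25 = 0.0301

0.030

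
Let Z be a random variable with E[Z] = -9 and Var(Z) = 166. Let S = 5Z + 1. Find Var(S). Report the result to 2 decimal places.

Var(5Z + 1) = (5)²·Var(Z) = 25·166 = 4150

4150.00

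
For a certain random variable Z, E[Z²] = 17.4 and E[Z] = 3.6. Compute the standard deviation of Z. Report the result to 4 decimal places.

var(Z) = 17.4 − (3.6)² = 4.44
SD(Z) = √4.44 ≈ 2.1071

2.1071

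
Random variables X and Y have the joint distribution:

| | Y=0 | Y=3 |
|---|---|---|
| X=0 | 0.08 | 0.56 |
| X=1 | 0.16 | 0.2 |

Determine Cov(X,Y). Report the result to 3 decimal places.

-0.221

E[X] = 0.36,  E[Y] = 2.28
E[XY] = 0.6
Cov(X,Y) = E[XY] − E[X]E[Y] = 0.6 − (0.36)(2.28) = -0.2208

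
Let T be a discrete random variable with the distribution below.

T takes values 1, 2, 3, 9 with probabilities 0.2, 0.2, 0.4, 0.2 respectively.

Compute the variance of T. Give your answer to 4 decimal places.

7.8400

E[T] = (1)(0.2) + (2)(0.2) + (3)(0.4) + (9)(0.2) = 3.6
E[T²] = (1)²(0.2) + (2)²(0.2) + (3)²(0.4) + (9)²(0.2) = 20.8
var(T) = E[T²] − (E[T])² = 20.8 − (3.6)² = 7.84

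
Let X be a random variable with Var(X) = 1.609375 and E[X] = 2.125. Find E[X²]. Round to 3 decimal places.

6.125

E[X²] = Var(X) + (E[X])² = 1.609375 + (2.125)² = 6.125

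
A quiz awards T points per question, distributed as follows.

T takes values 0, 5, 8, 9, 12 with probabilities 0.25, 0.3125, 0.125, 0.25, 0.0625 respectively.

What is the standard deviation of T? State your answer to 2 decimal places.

E[T] = (0)(0.25) + (5)(0.3125) + (8)(0.125) + (9)(0.25) + (12)(0.0625) = 5.5625
E[T²] = (0)²(0.25) + (5)²(0.3125) + (8)²(0.125) + (9)²(0.25) + (12)²(0.0625) = 45.0625
V(T) = E[T²] − (E[T])² = 45.0625 − (5.5625)² = 14.12109375
sd(T) = √14.12109375 ≈ 3.76

3.76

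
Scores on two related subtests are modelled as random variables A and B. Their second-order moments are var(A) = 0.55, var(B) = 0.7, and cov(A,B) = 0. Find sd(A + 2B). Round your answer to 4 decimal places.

1.8303

var(A + 2B) = (1)²·var(A) + (2)²·var(B) + 2·(1)·(2)·cov(A,B)
= 1·0.55 + 4·0.7 + 4·0 = 3.35
sd(A + 2B) = √3.35 ≈ 1.8303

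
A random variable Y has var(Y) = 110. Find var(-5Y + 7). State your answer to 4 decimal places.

var(-5Y + 7) = (-5)²·var(Y) = 25·110 = 2750

2750.0000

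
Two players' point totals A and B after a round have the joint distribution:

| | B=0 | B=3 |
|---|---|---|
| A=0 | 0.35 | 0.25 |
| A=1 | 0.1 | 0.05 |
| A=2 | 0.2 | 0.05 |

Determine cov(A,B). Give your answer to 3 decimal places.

-0.233

E[A] = 0.65,  E[B] = 1.05
E[AB] = 0.45
cov(A,B) = E[AB] − E[A]E[B] = 0.45 − (0.65)(1.05) = -0.2325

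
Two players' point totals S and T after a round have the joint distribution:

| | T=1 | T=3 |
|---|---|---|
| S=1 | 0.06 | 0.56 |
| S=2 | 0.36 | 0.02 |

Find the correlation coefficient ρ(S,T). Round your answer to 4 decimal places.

-0.8365

E[S] = 1.38,  E[T] = 2.16
E[ST] = 2.58
Cov(S,T) = E[ST] − E[S]E[T] = 2.58 − (1.38)(2.16) = -0.4008
var(S) = 0.2356,  var(T) = 0.9744
ρ = -0.4008 / √(0.2356·0.9744) ≈ -0.8365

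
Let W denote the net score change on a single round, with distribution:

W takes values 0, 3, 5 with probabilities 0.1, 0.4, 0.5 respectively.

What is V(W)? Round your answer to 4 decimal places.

2.4100

E[W] = (0)(0.1) + (3)(0.4) + (5)(0.5) = 3.7
E[W²] = (0)²(0.1) + (3)²(0.4) + (5)²(0.5) = 16.1
V(W) = E[W²] − (E[W])² = 16.1 − (3.7)² = 2.41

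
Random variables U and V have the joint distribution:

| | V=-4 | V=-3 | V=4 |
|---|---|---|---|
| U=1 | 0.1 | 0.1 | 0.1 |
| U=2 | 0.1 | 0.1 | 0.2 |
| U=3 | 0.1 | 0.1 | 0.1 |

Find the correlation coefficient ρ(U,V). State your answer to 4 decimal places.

0.0000

E[U] = 2,  E[V] = -0.5
E[UV] = -1
cov(U,V) = E[UV] − E[U]E[V] = -1 − (2)(-0.5) = 0
Var(U) = 0.6,  Var(V) = 13.65
ρ = 0 / √(0.6·13.65) ≈ 0.0000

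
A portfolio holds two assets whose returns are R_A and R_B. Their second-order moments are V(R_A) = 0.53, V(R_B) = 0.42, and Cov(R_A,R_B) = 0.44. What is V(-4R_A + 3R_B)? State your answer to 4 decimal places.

V(-4R_A + 3R_B) = (-4)²·V(R_A) + (3)²·V(R_B) + 2·(-4)·(3)·Cov(R_A,R_B)
= 16·0.53 + 9·0.42 + -24·0.44 = 1.7

1.7000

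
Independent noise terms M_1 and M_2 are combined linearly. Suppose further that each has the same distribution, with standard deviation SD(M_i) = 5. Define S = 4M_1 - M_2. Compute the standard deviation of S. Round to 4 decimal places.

var(M_i) = (5)² = 25
By independence, var(S) = (4)²var(M_1) + (-1)²var(M_2)
= (4)²·25 + (-1)²·25 = 425
SD(S) = √425 ≈ 20.6155

20.6155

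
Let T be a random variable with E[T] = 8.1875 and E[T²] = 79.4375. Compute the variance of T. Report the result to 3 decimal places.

var(T) = 79.4375 − (8.1875)² = 12.40234375

12.402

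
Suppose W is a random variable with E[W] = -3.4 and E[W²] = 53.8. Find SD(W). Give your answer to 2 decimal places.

6.50

Var(W) = 53.8 − (-3.4)² = 42.24
SD(W) = √42.24 ≈ 6.50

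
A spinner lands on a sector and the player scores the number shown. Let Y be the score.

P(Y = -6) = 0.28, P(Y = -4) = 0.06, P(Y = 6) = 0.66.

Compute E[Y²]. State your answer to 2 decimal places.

34.80

E[Y²] = (-6)²(0.28) + (-4)²(0.06) + (6)²(0.66) = 34.8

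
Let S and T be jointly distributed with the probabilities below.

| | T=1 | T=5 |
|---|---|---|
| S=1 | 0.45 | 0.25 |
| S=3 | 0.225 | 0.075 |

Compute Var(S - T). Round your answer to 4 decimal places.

4.7100

E[S] = 1.6,  E[T] = 2.3,  E[ST] = 3.5
Var(S) = 3.4 − (1.6)² = 0.84;  Var(T) = 8.8 − (2.3)² = 3.51
cov(S,T) = 3.5 − (1.6)(2.3) = -0.18
Var(S - T) = (1)²·0.84 + (-1)²·3.51 + 2·(1)·(-1)·-0.18 = 4.71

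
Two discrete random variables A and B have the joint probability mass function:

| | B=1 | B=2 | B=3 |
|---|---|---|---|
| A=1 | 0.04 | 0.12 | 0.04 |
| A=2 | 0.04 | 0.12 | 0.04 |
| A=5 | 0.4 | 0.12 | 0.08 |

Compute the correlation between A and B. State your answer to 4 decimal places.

-0.3504

E[A] = 3.6,  E[B] = 1.68
E[AB] = 5.6
cov(A,B) = E[AB] − E[A]E[B] = 5.6 − (3.6)(1.68) = -0.448
Var(A) = 3.04,  Var(B) = 0.5376
ρ = -0.448 / √(3.04·0.5376) ≈ -0.3504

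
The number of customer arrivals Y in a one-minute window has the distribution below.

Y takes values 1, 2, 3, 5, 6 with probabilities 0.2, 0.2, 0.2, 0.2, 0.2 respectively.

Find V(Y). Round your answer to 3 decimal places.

E[Y] = (1)(0.2) + (2)(0.2) + (3)(0.2) + (5)(0.2) + (6)(0.2) = 3.4
E[Y²] = (1)²(0.2) + (2)²(0.2) + (3)²(0.2) + (5)²(0.2) + (6)²(0.2) = 15
V(Y) = E[Y²] − (E[Y])² = 15 − (3.4)² = 3.44

3.440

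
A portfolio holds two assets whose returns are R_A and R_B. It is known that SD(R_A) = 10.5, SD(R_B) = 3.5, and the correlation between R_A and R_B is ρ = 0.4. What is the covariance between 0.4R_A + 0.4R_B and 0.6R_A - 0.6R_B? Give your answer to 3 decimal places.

var(R_A) = (10.5)² = 110.25;  var(R_B) = (3.5)² = 12.25
cov(R_A,R_B) = ρ·SD(R_A)·SD(R_B) = 0.4·10.5·3.5 = 14.7
cov(0.4R_A + 0.4R_B, 0.6R_A - 0.6R_B) = (0.4)(0.6)var(R_A) + (0.4)(-0.6)var(R_B) + [(0.4)(-0.6) + (0.4)(0.6)]cov(R_A,R_B)
= 0.24·110.25 + -0.24·12.25 + 0·14.7 = 23.52

23.520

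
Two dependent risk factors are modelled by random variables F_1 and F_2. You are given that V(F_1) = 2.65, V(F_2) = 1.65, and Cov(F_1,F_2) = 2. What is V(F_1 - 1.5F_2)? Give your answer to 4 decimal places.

V(F_1 - 1.5F_2) = (1)²·V(F_1) + (-1.5)²·V(F_2) + 2·(1)·(-1.5)·Cov(F_1,F_2)
= 1·2.65 + 2.25·1.65 + -3·2 = 0.3625

0.3625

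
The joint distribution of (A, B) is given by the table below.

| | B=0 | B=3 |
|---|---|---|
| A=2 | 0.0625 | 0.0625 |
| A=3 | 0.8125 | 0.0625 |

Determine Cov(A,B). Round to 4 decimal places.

E[A] = 2.875,  E[B] = 0.375
E[AB] = 0.9375
Cov(A,B) = E[AB] − E[A]E[B] = 0.9375 − (2.875)(0.375) = -0.140625

-0.1406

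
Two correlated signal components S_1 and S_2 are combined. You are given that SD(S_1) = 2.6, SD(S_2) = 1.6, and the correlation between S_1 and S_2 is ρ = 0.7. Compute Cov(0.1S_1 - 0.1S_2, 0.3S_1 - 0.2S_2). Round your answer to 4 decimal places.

V(S_1) = (2.6)² = 6.76;  V(S_2) = (1.6)² = 2.56
Cov(S_1,S_2) = ρ·SD(S_1)·SD(S_2) = 0.7·2.6·1.6 = 2.912
Cov(0.1S_1 - 0.1S_2, 0.3S_1 - 0.2S_2) = (0.1)(0.3)V(S_1) + (-0.1)(-0.2)V(S_2) + [(0.1)(-0.2) + (-0.1)(0.3)]Cov(S_1,S_2)
= 0.03·6.76 + 0.02·2.56 + -0.05·2.912 = 0.1084

0.1084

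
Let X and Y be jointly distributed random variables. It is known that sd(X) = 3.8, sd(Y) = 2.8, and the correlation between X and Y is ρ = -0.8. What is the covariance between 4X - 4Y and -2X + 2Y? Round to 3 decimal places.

-314.432

V(X) = (3.8)² = 14.44;  V(Y) = (2.8)² = 7.84
cov(X,Y) = ρ·sd(X)·sd(Y) = -0.8·3.8·2.8 = -8.512
cov(4X - 4Y, -2X + 2Y) = (4)(-2)V(X) + (-4)(2)V(Y) + [(4)(2) + (-4)(-2)]cov(X,Y)
= -8·14.44 + -8·7.84 + 16·-8.512 = -314.432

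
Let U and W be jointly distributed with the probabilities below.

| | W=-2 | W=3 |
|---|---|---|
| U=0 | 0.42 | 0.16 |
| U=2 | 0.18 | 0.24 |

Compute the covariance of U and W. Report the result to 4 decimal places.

0.7200

E[U] = 0.84,  E[W] = 0
E[UW] = 0.72
cov(U,W) = E[UW] − E[U]E[W] = 0.72 − (0.84)(0) = 0.72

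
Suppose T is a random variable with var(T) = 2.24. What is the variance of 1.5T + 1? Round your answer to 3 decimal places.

5.040

var(1.5T + 1) = (1.5)²·var(T) = 2.25·2.24 = 5.04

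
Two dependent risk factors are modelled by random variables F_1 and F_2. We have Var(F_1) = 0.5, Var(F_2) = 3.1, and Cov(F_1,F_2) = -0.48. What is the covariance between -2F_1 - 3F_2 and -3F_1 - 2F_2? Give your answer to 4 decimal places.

Cov(-2F_1 - 3F_2, -3F_1 - 2F_2) = (-2)(-3)Var(F_1) + (-3)(-2)Var(F_2) + [(-2)(-2) + (-3)(-3)]Cov(F_1,F_2)
= 6·0.5 + 6·3.1 + 13·-0.48 = 15.36

15.3600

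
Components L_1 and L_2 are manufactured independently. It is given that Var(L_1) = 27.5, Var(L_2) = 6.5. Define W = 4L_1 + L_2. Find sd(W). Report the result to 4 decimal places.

21.1305

By independence, Var(W) = (4)²Var(L_1) + (1)²Var(L_2)
= (4)²·27.5 + (1)²·6.5 = 446.5
sd(W) = √446.5 ≈ 21.1305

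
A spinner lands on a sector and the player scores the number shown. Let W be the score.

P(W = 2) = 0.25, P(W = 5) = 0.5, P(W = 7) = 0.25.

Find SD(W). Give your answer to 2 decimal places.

E[W] = (2)(0.25) + (5)(0.5) + (7)(0.25) = 4.75
E[W²] = (2)²(0.25) + (5)²(0.5) + (7)²(0.25) = 25.75
var(W) = E[W²] − (E[W])² = 25.75 − (4.75)² = 3.1875
SD(W) = √3.1875 ≈ 1.79

1.79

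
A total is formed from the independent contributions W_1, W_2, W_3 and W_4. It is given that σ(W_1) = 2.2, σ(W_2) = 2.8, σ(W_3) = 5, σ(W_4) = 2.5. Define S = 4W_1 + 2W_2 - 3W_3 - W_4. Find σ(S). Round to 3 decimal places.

18.440

Var(W_1) = 4.84, Var(W_2) = 7.84, Var(W_3) = 25, Var(W_4) = 6.25
By independence, Var(S) = (4)²Var(W_1) + (2)²Var(W_2) + (-3)²Var(W_3) + (-1)²Var(W_4)
= (4)²·4.84 + (2)²·7.84 + (-3)²·25 + (-1)²·6.25 = 340.05
σ(S) = √340.05 ≈ 18.440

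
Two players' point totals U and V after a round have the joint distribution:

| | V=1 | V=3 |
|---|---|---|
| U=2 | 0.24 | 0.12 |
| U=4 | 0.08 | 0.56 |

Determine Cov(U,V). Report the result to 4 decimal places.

E[U] = 3.28,  E[V] = 2.36
E[UV] = 8.24
Cov(U,V) = E[UV] − E[U]E[V] = 8.24 − (3.28)(2.36) = 0.4992

0.4992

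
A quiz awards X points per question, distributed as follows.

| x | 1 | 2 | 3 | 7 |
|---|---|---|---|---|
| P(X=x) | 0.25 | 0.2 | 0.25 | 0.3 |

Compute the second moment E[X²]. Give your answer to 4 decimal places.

E[X²] = (1)²(0.25) + (2)²(0.2) + (3)²(0.25) + (7)²(0.3) = 18

18.0000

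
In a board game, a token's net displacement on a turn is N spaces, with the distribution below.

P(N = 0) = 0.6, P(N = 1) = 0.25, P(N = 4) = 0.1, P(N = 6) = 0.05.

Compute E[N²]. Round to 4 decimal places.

E[N²] = (0)²(0.6) + (1)²(0.25) + (4)²(0.1) + (6)²(0.05) = 3.65

3.6500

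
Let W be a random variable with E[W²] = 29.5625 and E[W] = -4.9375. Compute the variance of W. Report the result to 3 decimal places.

var(W) = 29.5625 − (-4.9375)² = 5.18359375

5.184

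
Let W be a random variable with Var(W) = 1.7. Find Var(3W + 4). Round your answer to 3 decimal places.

Var(3W + 4) = (3)²·Var(W) = 9·1.7 = 15.3

15.300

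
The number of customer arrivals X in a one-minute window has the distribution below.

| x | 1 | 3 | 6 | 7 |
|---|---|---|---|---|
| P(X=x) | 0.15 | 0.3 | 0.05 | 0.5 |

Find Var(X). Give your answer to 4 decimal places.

E[X] = (1)(0.15) + (3)(0.3) + (6)(0.05) + (7)(0.5) = 4.85
E[X²] = (1)²(0.15) + (3)²(0.3) + (6)²(0.05) + (7)²(0.5) = 29.15
Var(X) = E[X²] − (E[X])² = 29.15 − (4.85)² = 5.6275

5.6275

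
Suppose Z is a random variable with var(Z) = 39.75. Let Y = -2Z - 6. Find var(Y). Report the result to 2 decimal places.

var(-2Z - 6) = (-2)²·var(Z) = 4·39.75 = 159

159.00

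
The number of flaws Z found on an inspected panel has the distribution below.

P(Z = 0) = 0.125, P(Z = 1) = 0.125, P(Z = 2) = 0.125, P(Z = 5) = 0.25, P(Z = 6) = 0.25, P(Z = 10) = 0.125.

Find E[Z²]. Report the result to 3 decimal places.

28.375

E[Z²] = (0)²(0.125) + (1)²(0.125) + (2)²(0.125) + (5)²(0.25) + (6)²(0.25) + (10)²(0.125) = 28.375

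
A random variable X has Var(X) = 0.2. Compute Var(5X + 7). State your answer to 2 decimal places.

5.00

Var(5X + 7) = (5)²·Var(X) = 25·0.2 = 5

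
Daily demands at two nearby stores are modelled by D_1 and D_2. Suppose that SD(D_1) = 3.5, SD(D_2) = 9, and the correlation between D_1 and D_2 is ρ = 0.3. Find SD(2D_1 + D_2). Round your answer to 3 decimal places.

12.954

Var(D_1) = (3.5)² = 12.25;  Var(D_2) = (9)² = 81
cov(D_1,D_2) = ρ·SD(D_1)·SD(D_2) = 0.3·3.5·9 = 9.45
Var(2D_1 + D_2) = (2)²·Var(D_1) + (1)²·Var(D_2) + 2·(2)·(1)·cov(D_1,D_2)
= 4·12.25 + 1·81 + 4·9.45 = 167.8
SD(2D_1 + D_2) = √167.8 ≈ 12.954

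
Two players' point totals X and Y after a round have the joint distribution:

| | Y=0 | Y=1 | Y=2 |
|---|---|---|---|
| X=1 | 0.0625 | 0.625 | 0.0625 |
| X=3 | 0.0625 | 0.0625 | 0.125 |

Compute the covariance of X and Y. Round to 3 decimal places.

E[X] = 1.5,  E[Y] = 1.0625
E[XY] = 1.6875
cov(X,Y) = E[XY] − E[X]E[Y] = 1.6875 − (1.5)(1.0625) = 0.09375

0.094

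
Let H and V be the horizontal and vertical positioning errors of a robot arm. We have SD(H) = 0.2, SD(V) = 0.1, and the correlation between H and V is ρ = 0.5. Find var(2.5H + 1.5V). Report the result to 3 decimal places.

0.348

var(H) = (0.2)² = 0.04;  var(V) = (0.1)² = 0.01
Cov(H,V) = ρ·SD(H)·SD(V) = 0.5·0.2·0.1 = 0.01
var(2.5H + 1.5V) = (2.5)²·var(H) + (1.5)²·var(V) + 2·(2.5)·(1.5)·Cov(H,V)
= 6.25·0.04 + 2.25·0.01 + 7.5·0.01 = 0.3475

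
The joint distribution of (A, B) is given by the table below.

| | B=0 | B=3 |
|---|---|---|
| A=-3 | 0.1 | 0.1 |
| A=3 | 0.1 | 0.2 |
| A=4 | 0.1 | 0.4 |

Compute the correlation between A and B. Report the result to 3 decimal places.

0.236

E[A] = 2.3,  E[B] = 2.1
E[AB] = 5.7
Cov(A,B) = E[AB] − E[A]E[B] = 5.7 − (2.3)(2.1) = 0.87
Var(A) = 7.21,  Var(B) = 1.89
ρ = 0.87 / √(7.21·1.89) ≈ 0.236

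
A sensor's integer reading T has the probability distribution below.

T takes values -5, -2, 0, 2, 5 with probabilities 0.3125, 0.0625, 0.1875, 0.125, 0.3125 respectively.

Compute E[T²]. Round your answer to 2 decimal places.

16.38

E[T²] = (-5)²(0.3125) + (-2)²(0.0625) + (0)²(0.1875) + (2)²(0.125) + (5)²(0.3125) = 16.375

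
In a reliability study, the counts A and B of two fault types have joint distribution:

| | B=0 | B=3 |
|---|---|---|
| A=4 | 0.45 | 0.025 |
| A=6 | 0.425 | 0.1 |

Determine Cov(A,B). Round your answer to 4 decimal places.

0.2063

E[A] = 5.05,  E[B] = 0.375
E[AB] = 2.1
Cov(A,B) = E[AB] − E[A]E[B] = 2.1 − (5.05)(0.375) = 0.20625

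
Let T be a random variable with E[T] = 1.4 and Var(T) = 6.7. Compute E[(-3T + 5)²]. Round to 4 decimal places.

E[-3T + 5] = -3·1.4 + 5 = 0.8
Var(-3T + 5) = (-3)²·6.7 = 60.3
E[(-3T + 5)²] = Var((-3T + 5)) + (E[(-3T + 5)])² = 60.3 + (0.8)² = 60.94

60.9400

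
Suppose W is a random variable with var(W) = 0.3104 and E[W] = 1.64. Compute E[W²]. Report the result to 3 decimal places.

3.000

E[W²] = var(W) + (E[W])² = 0.3104 + (1.64)² = 3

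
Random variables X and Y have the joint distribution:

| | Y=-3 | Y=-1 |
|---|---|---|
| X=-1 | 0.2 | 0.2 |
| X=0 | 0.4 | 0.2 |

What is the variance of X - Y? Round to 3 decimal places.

1.360

E[X] = -0.4,  E[Y] = -2.2,  E[XY] = 0.8
var(X) = 0.4 − (-0.4)² = 0.24;  var(Y) = 5.8 − (-2.2)² = 0.96
cov(X,Y) = 0.8 − (-0.4)(-2.2) = -0.08
var(X - Y) = (1)²·0.24 + (-1)²·0.96 + 2·(1)·(-1)·-0.08 = 1.36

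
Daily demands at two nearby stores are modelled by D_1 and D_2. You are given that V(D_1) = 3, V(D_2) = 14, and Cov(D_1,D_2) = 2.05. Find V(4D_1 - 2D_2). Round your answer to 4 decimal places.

V(4D_1 - 2D_2) = (4)²·V(D_1) + (-2)²·V(D_2) + 2·(4)·(-2)·Cov(D_1,D_2)
= 16·3 + 4·14 + -16·2.05 = 71.2

71.2000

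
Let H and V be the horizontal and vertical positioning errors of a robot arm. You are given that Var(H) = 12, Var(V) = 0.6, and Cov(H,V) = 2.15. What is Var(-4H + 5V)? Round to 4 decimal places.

121.0000

Var(-4H + 5V) = (-4)²·Var(H) + (5)²·Var(V) + 2·(-4)·(5)·Cov(H,V)
= 16·12 + 25·0.6 + -40·2.15 = 121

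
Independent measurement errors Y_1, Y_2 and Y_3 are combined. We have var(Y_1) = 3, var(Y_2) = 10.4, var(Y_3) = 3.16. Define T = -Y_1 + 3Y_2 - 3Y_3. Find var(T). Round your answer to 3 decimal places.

By independence, var(T) = (-1)²var(Y_1) + (3)²var(Y_2) + (-3)²var(Y_3)
= (-1)²·3 + (3)²·10.4 + (-3)²·3.16 = 125.04

125.040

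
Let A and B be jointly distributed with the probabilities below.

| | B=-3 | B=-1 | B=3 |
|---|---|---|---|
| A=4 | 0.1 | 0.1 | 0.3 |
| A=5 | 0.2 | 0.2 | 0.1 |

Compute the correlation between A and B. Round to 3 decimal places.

-0.389

E[A] = 4.5,  E[B] = 0
E[AB] = -0.5
Cov(A,B) = E[AB] − E[A]E[B] = -0.5 − (4.5)(0) = -0.5
Var(A) = 0.25,  Var(B) = 6.6
ρ = -0.5 / √(0.25·6.6) ≈ -0.389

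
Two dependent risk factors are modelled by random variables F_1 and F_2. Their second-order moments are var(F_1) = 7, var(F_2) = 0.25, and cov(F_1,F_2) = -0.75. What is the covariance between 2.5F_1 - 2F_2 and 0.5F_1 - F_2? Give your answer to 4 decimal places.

cov(2.5F_1 - 2F_2, 0.5F_1 - F_2) = (2.5)(0.5)var(F_1) + (-2)(-1)var(F_2) + [(2.5)(-1) + (-2)(0.5)]cov(F_1,F_2)
= 1.25·7 + 2·0.25 + -3.5·-0.75 = 11.875

11.8750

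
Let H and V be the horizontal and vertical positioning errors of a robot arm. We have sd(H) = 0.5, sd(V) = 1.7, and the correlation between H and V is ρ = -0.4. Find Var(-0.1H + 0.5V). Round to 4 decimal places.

Var(H) = (0.5)² = 0.25;  Var(V) = (1.7)² = 2.89
Cov(H,V) = ρ·sd(H)·sd(V) = -0.4·0.5·1.7 = -0.34
Var(-0.1H + 0.5V) = (-0.1)²·Var(H) + (0.5)²·Var(V) + 2·(-0.1)·(0.5)·Cov(H,V)
= 0.01·0.25 + 0.25·2.89 + -0.1·-0.34 = 0.759

0.7590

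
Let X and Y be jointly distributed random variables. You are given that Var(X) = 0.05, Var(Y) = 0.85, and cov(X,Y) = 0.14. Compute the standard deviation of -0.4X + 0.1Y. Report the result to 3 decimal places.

0.073

Var(-0.4X + 0.1Y) = (-0.4)²·Var(X) + (0.1)²·Var(Y) + 2·(-0.4)·(0.1)·cov(X,Y)
= 0.16·0.05 + 0.01·0.85 + -0.08·0.14 = 0.0053
SD(-0.4X + 0.1Y) = √0.0053 ≈ 0.073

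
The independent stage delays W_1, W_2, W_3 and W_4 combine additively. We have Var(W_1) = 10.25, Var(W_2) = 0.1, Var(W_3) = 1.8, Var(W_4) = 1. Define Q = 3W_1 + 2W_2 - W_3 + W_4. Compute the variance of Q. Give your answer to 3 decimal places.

95.450

By independence, Var(Q) = (3)²Var(W_1) + (2)²Var(W_2) + (-1)²Var(W_3) + (1)²Var(W_4)
= (3)²·10.25 + (2)²·0.1 + (-1)²·1.8 + (1)²·1 = 95.45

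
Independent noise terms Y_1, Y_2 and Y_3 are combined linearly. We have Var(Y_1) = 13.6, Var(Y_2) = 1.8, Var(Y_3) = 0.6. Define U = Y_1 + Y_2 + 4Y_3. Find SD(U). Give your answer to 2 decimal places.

By independence, Var(U) = (1)²Var(Y_1) + (1)²Var(Y_2) + (4)²Var(Y_3)
= (1)²·13.6 + (1)²·1.8 + (4)²·0.6 = 25
SD(U) = √25 ≈ 5.00

5.00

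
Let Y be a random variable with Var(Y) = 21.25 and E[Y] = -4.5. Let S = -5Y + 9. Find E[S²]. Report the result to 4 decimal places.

1523.5000

E[-5Y + 9] = -5·-4.5 + 9 = 31.5
Var(-5Y + 9) = (-5)²·21.25 = 531.25
E[S²] = Var(S) + (E[S])² = 531.25 + (31.5)² = 1523.5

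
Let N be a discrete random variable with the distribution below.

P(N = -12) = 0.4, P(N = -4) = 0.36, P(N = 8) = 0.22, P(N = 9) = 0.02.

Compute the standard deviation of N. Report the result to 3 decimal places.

E[N] = (-12)(0.4) + (-4)(0.36) + (8)(0.22) + (9)(0.02) = -4.3
E[N²] = (-12)²(0.4) + (-4)²(0.36) + (8)²(0.22) + (9)²(0.02) = 79.06
Var(N) = E[N²] − (E[N])² = 79.06 − (-4.3)² = 60.57
σ(N) = √60.57 ≈ 7.783

7.783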